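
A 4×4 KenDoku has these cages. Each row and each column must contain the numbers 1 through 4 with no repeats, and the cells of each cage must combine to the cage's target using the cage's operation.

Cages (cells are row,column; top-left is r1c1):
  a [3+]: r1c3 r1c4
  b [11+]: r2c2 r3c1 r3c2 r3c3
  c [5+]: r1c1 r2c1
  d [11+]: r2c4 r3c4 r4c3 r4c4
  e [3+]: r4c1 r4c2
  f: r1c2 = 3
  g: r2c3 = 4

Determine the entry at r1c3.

1

F is a freebie, leaving r1c2 = 3.
G is a freebie, so r2c3 = 4.
Row 2 now contains 4, so r2c2 = 2.
Cage b needs sum 11, so r3c2 = 4.
Column 2 now contains 2; hence r4c2 = 1.
Row 4 now contains 1, so r4c1 = 2.
Row 4 now contains 2, which forces r4c3 = 3.
Cage d needs sum 11; hence r4c4 = 4.
2 is placed in column 1; hence r1c1 = 4.
Cage c's pair has sum 5, so r2c1 = 1.
Row 2 already has 1, so r2c4 = 3.
2 is placed in column 1; hence r3c1 = 3.
Column 3 now contains 3, so r3c3 = 2.
Column 4 already has 3, leaving r3c4 = 1.
Column 3 already has 2; hence r1c3 = 1.
Column 4 now contains 1; hence r1c4 = 2.
The full grid is 4 3 1 2 / 1 2 4 3 / 3 4 2 1 / 2 1 3 4.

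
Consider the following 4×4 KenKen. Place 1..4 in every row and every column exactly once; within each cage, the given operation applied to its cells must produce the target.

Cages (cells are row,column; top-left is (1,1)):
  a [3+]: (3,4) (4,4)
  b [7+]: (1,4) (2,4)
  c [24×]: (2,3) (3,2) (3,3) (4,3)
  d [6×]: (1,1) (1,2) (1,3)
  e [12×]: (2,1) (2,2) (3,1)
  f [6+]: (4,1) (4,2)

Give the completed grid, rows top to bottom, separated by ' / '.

In row 1, 4 can only go at (1,4), so (1,4) = 4.
Column 4 already has 4, leaving (2,4) = 3.
Cage e needs product 12; hence (3,1) = 3.
Cage c has product 24, leaving (4,3) = 3.
The 3 cells of cage d must have product 6, so (1,2) = 3.
In row 2, 2 can only go at (2,3), so (2,3) = 2.
Cage d needs product 6, so (1,1) = 2.
Column 3 already has 2, which forces (1,3) = 1.
Column 3 now contains 1, leaving (3,3) = 4.
2 is placed in column 1, so (4,1) = 4.
Row 4 already has 4, which forces (4,2) = 2.
2 is placed in row 4; hence (4,4) = 1.
Column 1 now contains 4, so (2,1) = 1.
The 3 cells of cage e must have product 12, leaving (2,2) = 4.
Row 3 already has 4, which forces (3,2) = 1.
1 is placed in column 4; hence (3,4) = 2.

2 3 1 4 / 1 4 2 3 / 3 1 4 2 / 4 2 3 1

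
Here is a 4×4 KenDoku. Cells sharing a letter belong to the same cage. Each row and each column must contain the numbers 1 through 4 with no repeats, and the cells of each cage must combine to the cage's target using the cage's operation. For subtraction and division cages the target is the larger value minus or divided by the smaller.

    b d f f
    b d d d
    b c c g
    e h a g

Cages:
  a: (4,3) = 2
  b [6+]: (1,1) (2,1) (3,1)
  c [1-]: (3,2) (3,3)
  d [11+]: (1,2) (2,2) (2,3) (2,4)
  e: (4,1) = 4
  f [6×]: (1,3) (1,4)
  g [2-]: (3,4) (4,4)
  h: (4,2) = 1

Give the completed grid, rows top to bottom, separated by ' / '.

1 4 3 2 / 3 2 1 4 / 2 3 4 1 / 4 1 2 3

E is a freebie, leaving (4,1) = 4.
Cage h is a single given cell, which forces (4,2) = 1.
A is a freebie, leaving (4,3) = 2.
Row 4 already has 2, so (4,4) = 3.
2 is placed in column 3, so (1,3) = 3.
Column 4 already has 3; hence (1,4) = 2.
Cage g needs two cells with difference 2; hence (3,4) = 1.
2 is placed in row 1, which forces (1,1) = 1.
2 is placed in row 1, which forces (1,2) = 4.
Cage d has sum 11, leaving (2,2) = 2.
The 4 cells of cage d must have sum 11, leaving (2,3) = 1.
Column 4 now contains 1; hence (2,4) = 4.
Cage c needs two cells with difference 1; hence (3,2) = 3.
Row 3 now contains 1, leaving (3,3) = 4.
Row 2 now contains 2, which forces (2,1) = 3.
Row 3 already has 3, leaving (3,1) = 2.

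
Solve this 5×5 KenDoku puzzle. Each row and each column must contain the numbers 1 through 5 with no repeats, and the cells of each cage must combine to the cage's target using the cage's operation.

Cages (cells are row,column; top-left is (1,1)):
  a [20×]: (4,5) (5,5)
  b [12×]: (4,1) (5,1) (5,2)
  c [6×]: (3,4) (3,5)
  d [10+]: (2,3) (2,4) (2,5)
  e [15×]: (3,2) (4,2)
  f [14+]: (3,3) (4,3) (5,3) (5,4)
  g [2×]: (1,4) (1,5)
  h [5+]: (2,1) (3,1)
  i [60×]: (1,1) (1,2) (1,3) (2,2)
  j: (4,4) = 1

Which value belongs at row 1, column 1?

J is a freebie, so (4,4) = 1.
Column 4 now contains 1; hence (1,4) = 2.
Cage g's pair has product 2; hence (1,5) = 1.
Column 4 now contains 2, which forces (3,4) = 3.
Row 3 already has 3; hence (3,5) = 2.
Cage i has product 60, so (2,2) = 1.
1 is placed in row 2, so (2,3) = 2.
Row 3 already has 3, so (3,2) = 5.
The two cells of cage e must have product 15, so (4,2) = 3.
Column 2 already has 3, leaving (1,2) = 4.
1 is placed in row 2; hence (2,1) = 4.
The 3 cells of cage d must have sum 10; hence (2,4) = 5.
The 3 cells of cage d must have sum 10; hence (2,5) = 3.
The two cells of cage h must have sum 5, leaving (3,1) = 1.
Row 3 already has 1, leaving (3,3) = 4.
The 3 cells of cage b must have product 12, which forces (4,1) = 2.
Column 3 already has 4, which forces (4,3) = 5.
5 is placed in row 4, leaving (4,5) = 4.
Cage b needs product 12, leaving (5,1) = 3.
Cage b needs product 12, so (5,2) = 2.
Row 5 now contains 3; hence (5,3) = 1.
Column 4 already has 5, leaving (5,4) = 4.
Column 5 already has 4, so (5,5) = 5.
3 is placed in column 1, which forces (1,1) = 5.
Column 3 already has 5, which forces (1,3) = 3.
Completed grid: 5 4 3 2 1 / 4 1 2 5 3 / 1 5 4 3 2 / 2 3 5 1 4 / 3 2 1 4 5.

5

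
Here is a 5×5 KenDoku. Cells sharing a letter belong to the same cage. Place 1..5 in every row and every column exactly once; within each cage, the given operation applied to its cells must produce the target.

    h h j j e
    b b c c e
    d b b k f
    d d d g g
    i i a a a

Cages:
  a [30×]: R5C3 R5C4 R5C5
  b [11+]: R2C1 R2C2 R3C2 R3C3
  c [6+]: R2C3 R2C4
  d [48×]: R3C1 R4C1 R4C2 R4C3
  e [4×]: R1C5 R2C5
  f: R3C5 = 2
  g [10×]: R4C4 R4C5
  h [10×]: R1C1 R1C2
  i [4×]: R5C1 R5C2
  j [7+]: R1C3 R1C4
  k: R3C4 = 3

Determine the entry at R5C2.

Cage k is a single given cell, leaving R3C4 = 3.
F is a freebie, so R3C5 = 2.
Column 5 now contains 2; hence R4C5 = 5.
Column 5 now contains 5; hence R5C5 = 3.
Row 3 already has 2; hence R3C1 = 4.
Row 4 now contains 5, leaving R4C4 = 2.
Column 1 already has 4, so R5C1 = 1.
Row 5 now contains 1; hence R5C2 = 4.
Column 4 now contains 2; hence R5C4 = 5.
Cage j needs two cells with sum 7, so R1C3 = 3.
5 is placed in column 4, which forces R1C4 = 4.
Row 1 already has 4, leaving R1C5 = 1.
Column 4 already has 4, which forces R2C4 = 1.
Column 5 now contains 1, so R2C5 = 4.
1 is placed in column 1; hence R4C1 = 3.
Cage d has product 48, leaving R4C2 = 1.
The 4 cells of cage d must have product 48, so R4C3 = 4.
Row 5 now contains 5, so R5C3 = 2.
Column 1 already has 3, which forces R2C1 = 2.
Cage b needs sum 11, so R2C2 = 3.
2 is placed in column 3, so R2C3 = 5.
1 is placed in column 2, leaving R3C2 = 5.
Cage b has sum 11, leaving R3C3 = 1.
2 is placed in column 1, which forces R1C1 = 5.
Column 2 now contains 5, so R1C2 = 2.
Completed grid: 5 2 3 4 1 / 2 3 5 1 4 / 4 5 1 3 2 / 3 1 4 2 5 / 1 4 2 5 3.

4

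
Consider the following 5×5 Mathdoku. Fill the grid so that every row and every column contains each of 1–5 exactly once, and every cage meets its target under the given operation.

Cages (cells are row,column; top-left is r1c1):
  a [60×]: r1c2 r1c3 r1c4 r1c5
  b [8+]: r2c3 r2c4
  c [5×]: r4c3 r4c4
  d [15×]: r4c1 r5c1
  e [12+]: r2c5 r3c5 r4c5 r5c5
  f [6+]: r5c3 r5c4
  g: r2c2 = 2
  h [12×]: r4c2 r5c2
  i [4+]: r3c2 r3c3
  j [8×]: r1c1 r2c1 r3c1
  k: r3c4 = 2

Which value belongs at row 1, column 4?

1

G is a freebie, so r2c2 = 2.
Cage k is a single given cell, leaving r3c4 = 2.
Cage j has product 8; hence r1c1 = 2.
The only place for 5 in row 3 is r3c5.
Row 3 needs a 4, and only r3c1 is open for it.
4 is placed in column 1, which forces r2c1 = 1.
1 is placed in row 2, leaving r2c5 = 4.
In row 4, 2 can only go at r4c5, so r4c5 = 2.
Column 5 now contains 2, so r5c5 = 1.
Column 5 already has 1, which forces r1c5 = 3.
The two cells of cage f must have sum 6; hence r5c3 = 2.
The two cells of cage f must have sum 6, so r5c4 = 4.
Cage h's pair has product 12; hence r4c2 = 4.
Row 5 already has 4, which forces r5c2 = 3.
Cage a needs product 60; hence r1c3 = 4.
Column 2 already has 3, which forces r3c2 = 1.
The two cells of cage i must have sum 4, so r3c3 = 3.
Cage d needs two cells with product 15, which forces r4c1 = 3.
3 is placed in row 5, which forces r5c1 = 5.
Column 2 already has 1, so r1c2 = 5.
The 4 cells of cage a must have product 60, which forces r1c4 = 1.
3 is placed in column 3, so r2c3 = 5.
Cage b's pair has sum 8; hence r2c4 = 3.
Column 3 already has 5; hence r4c3 = 1.
1 is placed in column 4; hence r4c4 = 5.
Completed grid: 2 5 4 1 3 / 1 2 5 3 4 / 4 1 3 2 5 / 3 4 1 5 2 / 5 3 2 4 1.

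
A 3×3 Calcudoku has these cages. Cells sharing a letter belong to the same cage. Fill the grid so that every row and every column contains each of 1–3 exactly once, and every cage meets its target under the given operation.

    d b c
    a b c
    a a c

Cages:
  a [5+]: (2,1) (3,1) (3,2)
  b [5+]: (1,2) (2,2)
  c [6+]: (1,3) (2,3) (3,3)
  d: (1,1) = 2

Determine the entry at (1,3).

1

Cage d is a single given cell, which forces (1,1) = 2.
Row 1 already has 2, which forces (1,2) = 3.
Row 1 now contains 3; hence (1,3) = 1.
Column 1 already has 2, so (2,1) = 1.
3 is placed in column 2; hence (2,2) = 2.
Row 2 now contains 2; hence (2,3) = 3.
Column 1 already has 1, so (3,1) = 3.
2 is placed in column 2, so (3,2) = 1.
Column 3 already has 3, so (3,3) = 2.
Filled in: 2 3 1 / 1 2 3 / 3 1 2.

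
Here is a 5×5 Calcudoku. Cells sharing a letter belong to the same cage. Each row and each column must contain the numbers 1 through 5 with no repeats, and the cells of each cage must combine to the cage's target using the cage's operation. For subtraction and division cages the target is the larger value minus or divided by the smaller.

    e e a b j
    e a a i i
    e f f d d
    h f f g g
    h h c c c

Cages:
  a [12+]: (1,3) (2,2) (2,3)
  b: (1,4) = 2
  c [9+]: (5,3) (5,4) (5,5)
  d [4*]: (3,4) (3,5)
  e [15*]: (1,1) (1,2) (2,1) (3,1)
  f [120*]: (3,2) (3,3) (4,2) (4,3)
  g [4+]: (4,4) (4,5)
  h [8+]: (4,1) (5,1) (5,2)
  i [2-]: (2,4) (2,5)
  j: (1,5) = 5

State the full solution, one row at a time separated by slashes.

The 4 cells of cage e must have product 15, leaving (1,2) = 1.
B is a freebie, which forces (1,4) = 2.
Cage j is given, which forces (1,5) = 5.
Row 1 now contains 5; hence (1,1) = 3.
Row 1 already has 3; hence (1,3) = 4.
The only place for 2 in row 2 is (2,5).
The two cells of cage i must have difference 2, so (2,4) = 4.
4 is placed in column 4, leaving (3,4) = 1.
Row 3 already has 1, which forces (3,5) = 4.
Column 4 already has 1, so (4,4) = 3.
3 is placed in row 4; hence (4,5) = 1.
3 is placed in column 4, which forces (5,4) = 5.
Column 5 now contains 1, leaving (5,5) = 3.
Cage e needs product 15, which forces (2,1) = 1.
Row 3 already has 1, which forces (3,1) = 5.
Column 1 now contains 5; hence (4,1) = 2.
Cage f has product 120, so (4,2) = 4.
Row 4 already has 2, so (4,3) = 5.
Column 1 now contains 1, which forces (5,1) = 4.
3 is placed in row 5, which forces (5,2) = 2.
The 3 cells of cage c must have sum 9; hence (5,3) = 1.
The 3 cells of cage a must have sum 12; hence (2,2) = 5.
5 is placed in column 3, so (2,3) = 3.
2 is placed in column 2, so (3,2) = 3.
Cage f needs product 120, which forces (3,3) = 2.

3 1 4 2 5 / 1 5 3 4 2 / 5 3 2 1 4 / 2 4 5 3 1 / 4 2 1 5 3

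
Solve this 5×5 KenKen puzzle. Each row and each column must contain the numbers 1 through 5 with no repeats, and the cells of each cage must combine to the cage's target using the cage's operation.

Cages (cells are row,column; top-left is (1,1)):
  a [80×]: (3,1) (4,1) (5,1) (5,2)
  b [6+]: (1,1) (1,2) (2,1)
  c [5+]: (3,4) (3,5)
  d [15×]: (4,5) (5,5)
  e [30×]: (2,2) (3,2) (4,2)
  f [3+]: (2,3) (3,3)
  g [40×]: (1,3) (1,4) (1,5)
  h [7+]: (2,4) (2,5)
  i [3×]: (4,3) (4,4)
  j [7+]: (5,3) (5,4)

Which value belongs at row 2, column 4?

In row 4, 4 can only go at (4,1), so (4,1) = 4.
The only place for 2 in row 4 is (4,2).
2 is placed in column 2; hence (5,2) = 4.
Row 4 needs a 5, and only (4,5) is open for it.
Column 5 now contains 5, so (5,5) = 3.
The only place for 4 in row 2 is (2,5).
Column 5 now contains 4, leaving (1,5) = 2.
The two cells of cage h must have sum 7, so (2,4) = 3.
Column 4 now contains 3, so (3,4) = 4.
Column 5 now contains 2, so (3,5) = 1.
Column 4 now contains 3, so (4,4) = 1.
The 3 cells of cage g must have product 40, so (1,3) = 4.
4 is placed in column 4, leaving (1,4) = 5.
The 3 cells of cage b must have sum 6, leaving (2,1) = 2.
Row 2 already has 3, leaving (2,2) = 5.
Cage f needs two cells with sum 3, leaving (2,3) = 1.
Row 3 now contains 1; hence (3,1) = 5.
The 3 cells of cage e must have product 30, which forces (3,2) = 3.
Row 3 now contains 1, leaving (3,3) = 2.
1 is placed in row 4, which forces (4,3) = 3.
The 4 cells of cage a must have product 80, which forces (5,1) = 1.
2 is placed in column 3, leaving (5,3) = 5.
Column 4 already has 5, so (5,4) = 2.
Column 1 already has 1, so (1,1) = 3.
3 is placed in column 2, which forces (1,2) = 1.
The full grid is 3 1 4 5 2 / 2 5 1 3 4 / 5 3 2 4 1 / 4 2 3 1 5 / 1 4 5 2 3.

3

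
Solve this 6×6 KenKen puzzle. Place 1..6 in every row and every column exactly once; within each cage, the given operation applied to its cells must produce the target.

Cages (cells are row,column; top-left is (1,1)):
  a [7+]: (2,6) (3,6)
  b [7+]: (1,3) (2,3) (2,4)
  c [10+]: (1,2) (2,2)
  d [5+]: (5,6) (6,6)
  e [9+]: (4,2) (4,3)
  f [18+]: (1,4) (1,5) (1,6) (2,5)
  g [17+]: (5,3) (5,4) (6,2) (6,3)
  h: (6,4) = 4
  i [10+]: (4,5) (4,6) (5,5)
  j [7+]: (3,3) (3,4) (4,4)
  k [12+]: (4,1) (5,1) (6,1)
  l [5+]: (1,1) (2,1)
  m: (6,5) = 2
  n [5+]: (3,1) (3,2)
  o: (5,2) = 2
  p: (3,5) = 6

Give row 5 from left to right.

Cage p is a single given cell; hence (3,5) = 6.
O is a freebie, which forces (5,2) = 2.
H is a freebie, which forces (6,4) = 4.
Cage m is a single given cell, so (6,5) = 2.
The two cells of cage d must have sum 5, leaving (5,6) = 4.
Cage d needs two cells with sum 5, which forces (6,6) = 1.
Row 2 needs a 6, and only (2,2) is open for it.
6 is placed in column 2, leaving (1,2) = 4.
The 4 cells of cage f must have sum 18; hence (2,5) = 4.
The only place for 1 in row 1 is (1,3).
Cage b needs sum 7, which forces (2,3) = 5.
Cage b has sum 7, leaving (2,4) = 1.
5 is placed in row 2; hence (2,6) = 2.
Column 6 now contains 2, leaving (3,6) = 5.
Column 6 now contains 2, so (4,6) = 6.
The two cells of cage l must have sum 5, which forces (1,1) = 2.
The 4 cells of cage f must have sum 18, so (1,4) = 6.
Cage f needs sum 18; hence (1,5) = 5.
Column 6 already has 6, which forces (1,6) = 3.
Row 2 now contains 2, so (2,1) = 3.
2 is placed in column 1, leaving (3,1) = 4.
The 3 cells of cage j must have sum 7, so (3,3) = 2.
The 3 cells of cage j must have sum 7; hence (3,4) = 3.
Cage e needs two cells with sum 9, so (4,2) = 5.
Row 4 now contains 6, so (4,3) = 4.
Cage j has sum 7; hence (4,4) = 2.
Column 4 now contains 3, so (5,4) = 5.
Column 2 already has 5; hence (6,2) = 3.
3 is placed in row 6, leaving (6,3) = 6.
Row 3 already has 3, which forces (3,2) = 1.
5 is placed in row 4, which forces (4,1) = 1.
Row 4 now contains 1, so (4,5) = 3.
Cage k needs sum 12, so (5,1) = 6.
Column 3 already has 6, which forces (5,3) = 3.
3 is placed in column 5, which forces (5,5) = 1.
Row 6 now contains 6, which forces (6,1) = 5.
The full grid is 2 4 1 6 5 3 / 3 6 5 1 4 2 / 4 1 2 3 6 5 / 1 5 4 2 3 6 / 6 2 3 5 1 4 / 5 3 6 4 2 1.

6 2 3 5 1 4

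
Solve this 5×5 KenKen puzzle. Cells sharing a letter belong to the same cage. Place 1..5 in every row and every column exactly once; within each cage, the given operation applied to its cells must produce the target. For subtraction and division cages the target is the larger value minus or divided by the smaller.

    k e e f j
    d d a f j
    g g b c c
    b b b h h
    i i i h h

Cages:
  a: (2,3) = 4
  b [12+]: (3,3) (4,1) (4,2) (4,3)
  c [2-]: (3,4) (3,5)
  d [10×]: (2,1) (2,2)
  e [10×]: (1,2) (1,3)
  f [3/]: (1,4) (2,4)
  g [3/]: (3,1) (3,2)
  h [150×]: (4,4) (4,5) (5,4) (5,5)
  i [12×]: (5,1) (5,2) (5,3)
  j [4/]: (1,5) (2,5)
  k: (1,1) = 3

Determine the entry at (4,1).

Cage k is given, leaving (1,1) = 3.
3 is placed in row 1, leaving (1,4) = 1.
Row 1 now contains 1, leaving (1,5) = 4.
Cage a is given, which forces (2,3) = 4.
Column 4 already has 1, so (2,4) = 3.
4 is placed in column 5, leaving (2,5) = 1.
Column 1 now contains 3, so (3,1) = 1.
1 is placed in row 3, so (3,2) = 3.
1 is placed in column 1, leaving (5,1) = 4.
Row 5 already has 4, leaving (5,2) = 1.
Row 5 already has 1, so (5,3) = 3.
The two cells of cage c must have difference 2, so (3,4) = 4.
Cage c's pair has difference 2, so (3,5) = 2.
The 4 cells of cage b must have sum 12, which forces (4,2) = 4.
The 4 cells of cage b must have sum 12; hence (4,3) = 1.
Cage h needs product 150; hence (4,4) = 5.
Cage h has product 150, so (4,5) = 3.
Cage h has product 150, which forces (5,4) = 2.
Cage h has product 150; hence (5,5) = 5.
Row 3 now contains 2, leaving (3,3) = 5.
Row 4 already has 5, which forces (4,1) = 2.
Cage e needs two cells with product 10, which forces (1,2) = 5.
Column 3 already has 5; hence (1,3) = 2.
2 is placed in column 1; hence (2,1) = 5.
The two cells of cage d must have product 10, leaving (2,2) = 2.
Completed grid: 3 5 2 1 4 / 5 2 4 3 1 / 1 3 5 4 2 / 2 4 1 5 3 / 4 1 3 2 5.

2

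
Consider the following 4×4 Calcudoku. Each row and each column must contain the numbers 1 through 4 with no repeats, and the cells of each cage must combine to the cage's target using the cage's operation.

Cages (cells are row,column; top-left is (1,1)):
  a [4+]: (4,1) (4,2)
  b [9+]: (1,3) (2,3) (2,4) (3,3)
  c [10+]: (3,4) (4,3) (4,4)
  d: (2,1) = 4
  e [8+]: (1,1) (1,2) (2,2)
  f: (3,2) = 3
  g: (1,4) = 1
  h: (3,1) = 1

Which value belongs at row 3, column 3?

Cage g is a single given cell, which forces (1,4) = 1.
Cage d is a single given cell, which forces (2,1) = 4.
Cage h is given; hence (3,1) = 1.
Cage f is a single given cell, which forces (3,2) = 3.
3 is placed in row 3; hence (3,4) = 4.
Column 1 now contains 1, which forces (4,1) = 3.
Column 2 now contains 3; hence (4,2) = 1.
Row 4 now contains 3, so (4,3) = 4.
4 is placed in column 4, so (4,4) = 2.
Column 1 now contains 3, so (1,1) = 2.
Cage e has sum 8, leaving (1,2) = 4.
Cage b needs sum 9; hence (1,3) = 3.
Column 2 already has 1; hence (2,2) = 2.
Cage b has sum 9; hence (2,3) = 1.
Column 4 now contains 2, so (2,4) = 3.
Row 3 already has 4; hence (3,3) = 2.
The full grid is 2 4 3 1 / 4 2 1 3 / 1 3 2 4 / 3 1 4 2.

2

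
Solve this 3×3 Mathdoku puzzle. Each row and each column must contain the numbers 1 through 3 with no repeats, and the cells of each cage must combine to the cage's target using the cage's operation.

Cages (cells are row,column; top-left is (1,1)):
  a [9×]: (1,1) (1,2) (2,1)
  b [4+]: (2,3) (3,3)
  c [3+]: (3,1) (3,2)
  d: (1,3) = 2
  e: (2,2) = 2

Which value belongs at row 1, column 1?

Cage a has product 9, leaving (1,1) = 1.
The 3 cells of cage a must have product 9, which forces (1,2) = 3.
D is a freebie, so (1,3) = 2.
Cage a has product 9, leaving (2,1) = 3.
Cage e is a single given cell; hence (2,2) = 2.
3 is placed in row 2, so (2,3) = 1.
1 is placed in column 1, leaving (3,1) = 2.
Column 2 already has 2, leaving (3,2) = 1.
1 is placed in column 3, leaving (3,3) = 3.
Filled in: 1 3 2 / 3 2 1 / 2 1 3.

1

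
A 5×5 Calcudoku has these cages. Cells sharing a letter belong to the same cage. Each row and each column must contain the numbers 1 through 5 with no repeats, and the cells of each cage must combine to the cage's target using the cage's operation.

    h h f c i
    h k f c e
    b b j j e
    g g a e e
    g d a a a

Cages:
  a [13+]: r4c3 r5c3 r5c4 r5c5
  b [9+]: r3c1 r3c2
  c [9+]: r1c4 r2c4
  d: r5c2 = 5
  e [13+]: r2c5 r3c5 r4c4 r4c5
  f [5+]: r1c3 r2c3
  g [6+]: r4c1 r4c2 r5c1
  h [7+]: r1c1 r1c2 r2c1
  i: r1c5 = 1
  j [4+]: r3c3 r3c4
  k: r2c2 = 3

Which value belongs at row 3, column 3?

1

Cage i is a single given cell, leaving r1c5 = 1.
Cage k is a single given cell, leaving r2c2 = 3.
Cage d is a single given cell; hence r5c2 = 5.
Cage b's pair has sum 9, so r3c1 = 5.
5 is placed in column 2, which forces r3c2 = 4.
Column 2 already has 4, so r1c2 = 2.
2 is placed in column 2, so r4c2 = 1.
Row 1 needs a 5, and only r1c4 is open for it.
Column 4 already has 5, leaving r2c4 = 4.
The only place for 5 in row 2 is r2c5.
Row 3 needs a 2, and only r3c5 is open for it.
Cage e needs sum 13, which forces r4c4 = 2.
Column 5 already has 2, which forces r4c5 = 4.
4 is placed in column 5, so r5c5 = 3.
Row 4 already has 4, which forces r4c1 = 3.
Row 4 already has 4, which forces r4c3 = 5.
Cage g has sum 6, leaving r5c1 = 2.
Cage a needs sum 13, leaving r5c3 = 4.
Row 5 already has 3, which forces r5c4 = 1.
Column 1 already has 3, which forces r1c1 = 4.
4 is placed in column 3, leaving r1c3 = 3.
Column 1 already has 2; hence r2c1 = 1.
The two cells of cage f must have sum 5, so r2c3 = 2.
Cage j's pair has sum 4, leaving r3c3 = 1.
Column 4 already has 1, so r3c4 = 3.
The full grid is 4 2 3 5 1 / 1 3 2 4 5 / 5 4 1 3 2 / 3 1 5 2 4 / 2 5 4 1 3.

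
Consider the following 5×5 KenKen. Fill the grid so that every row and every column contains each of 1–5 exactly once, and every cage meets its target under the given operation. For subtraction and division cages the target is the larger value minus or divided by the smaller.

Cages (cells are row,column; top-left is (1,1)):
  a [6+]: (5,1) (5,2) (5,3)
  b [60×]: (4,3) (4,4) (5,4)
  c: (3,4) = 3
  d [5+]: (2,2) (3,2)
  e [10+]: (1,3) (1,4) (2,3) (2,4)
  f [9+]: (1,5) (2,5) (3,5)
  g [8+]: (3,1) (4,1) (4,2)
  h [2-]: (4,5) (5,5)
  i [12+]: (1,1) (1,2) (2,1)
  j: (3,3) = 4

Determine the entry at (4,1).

Cage j is a single given cell, so (3,3) = 4.
Cage c is a single given cell, which forces (3,4) = 3.
Cage b has product 60, leaving (4,3) = 3.
In row 5, 5 can only go at (5,4), so (5,4) = 5.
5 is placed in column 4, which forces (4,4) = 4.
In row 5, 4 can only go at (5,5), so (5,5) = 4.
Cage h's pair has difference 2, which forces (4,5) = 2.
Cage g needs sum 8, which forces (3,1) = 2.
Row 3 now contains 2; hence (3,2) = 1.
Row 3 now contains 1, leaving (3,5) = 5.
1 is placed in column 2, leaving (4,2) = 5.
Cage d needs two cells with sum 5, leaving (2,2) = 4.
Row 4 now contains 5, which forces (4,1) = 1.
Column 1 now contains 1, leaving (5,1) = 3.
Row 5 already has 3, which forces (5,2) = 2.
Row 5 now contains 2; hence (5,3) = 1.
The 3 cells of cage i must have sum 12; hence (1,1) = 4.
4 is placed in column 2, which forces (1,2) = 3.
Row 1 already has 3, so (1,5) = 1.
Column 1 already has 3, which forces (2,1) = 5.
5 is placed in row 2, which forces (2,3) = 2.
Row 2 already has 2; hence (2,4) = 1.
1 is placed in column 5, leaving (2,5) = 3.
2 is placed in column 3, so (1,3) = 5.
Row 1 now contains 1; hence (1,4) = 2.
Completed grid: 4 3 5 2 1 / 5 4 2 1 3 / 2 1 4 3 5 / 1 5 3 4 2 / 3 2 1 5 4.

1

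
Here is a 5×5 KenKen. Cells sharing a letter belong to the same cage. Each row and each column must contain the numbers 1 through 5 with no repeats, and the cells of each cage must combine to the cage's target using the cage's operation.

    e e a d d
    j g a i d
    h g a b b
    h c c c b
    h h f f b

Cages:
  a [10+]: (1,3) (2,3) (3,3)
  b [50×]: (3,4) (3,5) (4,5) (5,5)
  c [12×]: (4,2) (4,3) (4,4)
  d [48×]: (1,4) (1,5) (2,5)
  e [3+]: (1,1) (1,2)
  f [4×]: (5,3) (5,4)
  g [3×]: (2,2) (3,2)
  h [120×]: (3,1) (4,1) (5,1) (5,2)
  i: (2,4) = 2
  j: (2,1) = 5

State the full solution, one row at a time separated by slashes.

Cage d needs product 48, so (1,4) = 4.
Cage d needs product 48, leaving (1,5) = 3.
Cage j is given, which forces (2,1) = 5.
Cage i is a single given cell, leaving (2,4) = 2.
Cage d has product 48, leaving (2,5) = 4.
The 4 cells of cage b must have product 50; hence (3,4) = 5.
Column 4 already has 4, so (5,4) = 1.
The 3 cells of cage a must have sum 10, which forces (1,3) = 5.
Column 4 already has 1, which forces (4,4) = 3.
The 4 cells of cage h must have product 120, which forces (5,2) = 5.
Row 5 already has 1; hence (5,3) = 4.
Row 5 now contains 5; hence (5,5) = 2.
Cage a needs sum 10, leaving (2,3) = 3.
Column 3 now contains 4, so (3,3) = 2.
2 is placed in column 5, which forces (3,5) = 1.
Cage c has product 12, leaving (4,2) = 4.
Column 3 now contains 4; hence (4,3) = 1.
The 4 cells of cage b must have product 50, so (4,5) = 5.
Row 5 already has 2, which forces (5,1) = 3.
Row 2 already has 3, leaving (2,2) = 1.
Row 3 now contains 2; hence (3,1) = 4.
Row 3 now contains 1, so (3,2) = 3.
Row 4 already has 4; hence (4,1) = 2.
Column 1 now contains 2; hence (1,1) = 1.
1 is placed in column 2, leaving (1,2) = 2.

1 2 5 4 3 / 5 1 3 2 4 / 4 3 2 5 1 / 2 4 1 3 5 / 3 5 4 1 2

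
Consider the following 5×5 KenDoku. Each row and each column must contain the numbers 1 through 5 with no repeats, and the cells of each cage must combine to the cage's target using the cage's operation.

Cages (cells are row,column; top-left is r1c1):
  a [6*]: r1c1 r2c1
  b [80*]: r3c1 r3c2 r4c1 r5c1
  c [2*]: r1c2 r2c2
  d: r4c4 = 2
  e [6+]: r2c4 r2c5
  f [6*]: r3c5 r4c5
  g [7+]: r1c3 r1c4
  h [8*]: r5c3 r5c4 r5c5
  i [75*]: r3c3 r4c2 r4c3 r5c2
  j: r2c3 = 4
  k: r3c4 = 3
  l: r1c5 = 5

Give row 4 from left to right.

4 5 1 2 3

L is a freebie, which forces r1c5 = 5.
Cage j is given, which forces r2c3 = 4.
K is a freebie; hence r3c4 = 3.
3 is placed in row 3, leaving r3c5 = 2.
Cage d is given, which forces r4c4 = 2.
2 is placed in column 5, which forces r4c5 = 3.
Cage g needs two cells with sum 7, which forces r1c3 = 3.
Column 4 already has 2, leaving r1c4 = 4.
Cage e needs two cells with sum 6, so r2c4 = 5.
2 is placed in column 5, which forces r2c5 = 1.
2 is placed in row 3, so r3c2 = 4.
Cage i needs product 75, leaving r3c3 = 5.
Cage i has product 75; hence r4c2 = 5.
Cage i needs product 75; hence r4c3 = 1.
The 4 cells of cage i must have product 75; hence r5c2 = 3.
The 3 cells of cage h must have product 8, which forces r5c3 = 2.
Column 4 already has 4, leaving r5c4 = 1.
Column 5 now contains 1, leaving r5c5 = 4.
Row 1 already has 3; hence r1c1 = 2.
The two cells of cage c must have product 2, so r1c2 = 1.
The two cells of cage a must have product 6, leaving r2c1 = 3.
1 is placed in row 2; hence r2c2 = 2.
Row 3 now contains 5, so r3c1 = 1.
Row 4 already has 1, which forces r4c1 = 4.
Row 5 now contains 4, which forces r5c1 = 5.
Completed grid: 2 1 3 4 5 / 3 2 4 5 1 / 1 4 5 3 2 / 4 5 1 2 3 / 5 3 2 1 4.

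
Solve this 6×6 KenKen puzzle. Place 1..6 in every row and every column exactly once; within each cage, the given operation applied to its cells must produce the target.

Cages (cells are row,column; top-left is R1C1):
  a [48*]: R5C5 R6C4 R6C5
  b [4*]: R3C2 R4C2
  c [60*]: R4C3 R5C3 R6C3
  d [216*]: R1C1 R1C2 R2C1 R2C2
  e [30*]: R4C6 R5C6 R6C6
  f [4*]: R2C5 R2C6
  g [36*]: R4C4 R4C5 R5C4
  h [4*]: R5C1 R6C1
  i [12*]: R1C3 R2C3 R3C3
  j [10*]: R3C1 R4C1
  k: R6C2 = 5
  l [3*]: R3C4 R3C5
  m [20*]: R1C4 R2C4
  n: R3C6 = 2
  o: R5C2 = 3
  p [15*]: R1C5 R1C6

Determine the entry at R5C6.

6

Cage n is given; hence R3C6 = 2.
Cage o is given, leaving R5C2 = 3.
Cage k is a single given cell, so R6C2 = 5.
Row 3 now contains 2, which forces R3C1 = 5.
The two cells of cage j must have product 10, leaving R4C1 = 2.
The only place for 1 in row 1 is R1C3.
In row 1, 2 can only go at R1C2, so R1C2 = 2.
The 4 cells of cage d must have product 216, which forces R1C1 = 6.
The 4 cells of cage d must have product 216, so R2C1 = 3.
Column 2 already has 2, leaving R2C2 = 6.
The only place for 4 in row 1 is R1C4.
Column 4 already has 4; hence R2C4 = 5.
The only place for 2 in row 2 is R2C3.
Cage i needs product 12, leaving R3C3 = 6.
Row 3 needs a 4, and only R3C2 is open for it.
Column 2 now contains 4, which forces R4C2 = 1.
The 3 cells of cage g must have product 36, which forces R5C4 = 2.
Column 4 now contains 2, which forces R6C4 = 6.
Row 6 already has 6; hence R6C6 = 1.
The two cells of cage f must have product 4, which forces R2C5 = 1.
Column 6 now contains 1, leaving R2C6 = 4.
Column 5 already has 1; hence R3C5 = 3.
Column 4 now contains 6, which forces R4C4 = 3.
Cage g needs product 36, leaving R4C5 = 6.
6 is placed in row 4, which forces R4C6 = 5.
Cage h's pair has product 4; hence R5C1 = 1.
The 3 cells of cage a must have product 48, which forces R5C5 = 4.
Column 6 already has 5, leaving R5C6 = 6.
Row 6 already has 1, which forces R6C1 = 4.
4 is placed in row 6, which forces R6C3 = 3.
The 3 cells of cage a must have product 48; hence R6C5 = 2.
3 is placed in column 5; hence R1C5 = 5.
Column 6 already has 5, leaving R1C6 = 3.
Row 3 already has 3, so R3C4 = 1.
Row 4 now contains 5, leaving R4C3 = 4.
Row 5 now contains 4, so R5C3 = 5.
Filled in: 6 2 1 4 5 3 / 3 6 2 5 1 4 / 5 4 6 1 3 2 / 2 1 4 3 6 5 / 1 3 5 2 4 6 / 4 5 3 6 2 1.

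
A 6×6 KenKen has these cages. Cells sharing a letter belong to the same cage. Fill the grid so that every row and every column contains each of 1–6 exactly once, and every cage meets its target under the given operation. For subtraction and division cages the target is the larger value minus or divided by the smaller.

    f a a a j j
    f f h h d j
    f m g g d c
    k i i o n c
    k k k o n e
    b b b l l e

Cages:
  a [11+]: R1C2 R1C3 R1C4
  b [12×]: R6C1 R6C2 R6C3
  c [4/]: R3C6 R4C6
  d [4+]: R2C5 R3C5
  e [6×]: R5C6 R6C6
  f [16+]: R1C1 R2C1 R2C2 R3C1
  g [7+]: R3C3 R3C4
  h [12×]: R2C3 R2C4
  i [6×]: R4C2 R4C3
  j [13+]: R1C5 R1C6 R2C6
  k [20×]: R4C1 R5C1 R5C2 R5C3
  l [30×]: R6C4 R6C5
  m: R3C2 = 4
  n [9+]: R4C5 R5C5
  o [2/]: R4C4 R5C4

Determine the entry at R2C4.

4

Cage m is given, leaving R3C2 = 4.
Row 3 already has 4, so R3C6 = 1.
1 is placed in column 6, leaving R4C6 = 4.
Cage d's pair has sum 4; hence R2C5 = 1.
1 is placed in row 3; hence R3C5 = 3.
The two cells of cage n must have sum 9; hence R4C5 = 5.
Cage n's pair has sum 9; hence R5C5 = 4.
Column 5 now contains 5; hence R6C5 = 6.
Column 5 now contains 6, which forces R1C5 = 2.
The 4 cells of cage k must have product 20, leaving R4C1 = 2.
6 is placed in row 6, leaving R6C4 = 5.
The two cells of cage g must have sum 7, which forces R3C3 = 5.
5 is placed in column 4, leaving R3C4 = 2.
5 is placed in row 3, so R3C1 = 6.
In row 1, 3 can only go at R1C1, so R1C1 = 3.
In row 1, 5 can only go at R1C6, so R1C6 = 5.
5 is placed in column 6, so R2C6 = 6.
In row 2, 2 can only go at R2C2, so R2C2 = 2.
The 4 cells of cage f must have sum 16, leaving R2C1 = 5.
Column 1 already has 5, leaving R5C1 = 1.
1 is placed in row 5, which forces R5C2 = 5.
The 4 cells of cage k must have product 20, leaving R5C3 = 2.
Row 5 already has 2, leaving R5C6 = 3.
1 is placed in column 1, which forces R6C1 = 4.
Column 6 already has 3, leaving R6C6 = 2.
Cage o's pair has quotient 2; hence R4C4 = 3.
3 is placed in row 5, so R5C4 = 6.
Cage h's pair has product 12, which forces R2C3 = 3.
3 is placed in column 4; hence R2C4 = 4.
3 is placed in column 3, so R6C3 = 1.
The 3 cells of cage a must have sum 11, leaving R1C2 = 6.
Cage a needs sum 11, so R1C3 = 4.
4 is placed in column 4, leaving R1C4 = 1.
Cage i needs two cells with product 6, so R4C2 = 1.
1 is placed in column 3; hence R4C3 = 6.
Row 6 now contains 1; hence R6C2 = 3.
Filled in: 3 6 4 1 2 5 / 5 2 3 4 1 6 / 6 4 5 2 3 1 / 2 1 6 3 5 4 / 1 5 2 6 4 3 / 4 3 1 5 6 2.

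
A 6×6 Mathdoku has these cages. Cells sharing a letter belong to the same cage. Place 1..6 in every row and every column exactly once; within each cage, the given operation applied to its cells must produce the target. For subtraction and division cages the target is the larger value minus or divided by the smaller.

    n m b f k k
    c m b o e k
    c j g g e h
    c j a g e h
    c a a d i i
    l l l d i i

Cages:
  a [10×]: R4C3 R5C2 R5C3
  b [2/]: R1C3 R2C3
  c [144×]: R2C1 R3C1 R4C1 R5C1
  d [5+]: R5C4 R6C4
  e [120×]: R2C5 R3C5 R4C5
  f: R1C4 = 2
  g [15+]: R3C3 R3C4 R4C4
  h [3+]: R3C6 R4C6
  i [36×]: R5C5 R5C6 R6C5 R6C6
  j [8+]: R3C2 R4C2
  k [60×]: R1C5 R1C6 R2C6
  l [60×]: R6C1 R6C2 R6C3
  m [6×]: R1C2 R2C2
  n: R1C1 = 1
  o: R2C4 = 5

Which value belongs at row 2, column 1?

N is a freebie; hence R1C1 = 1.
Cage f is a single given cell, which forces R1C4 = 2.
Cage o is a single given cell; hence R2C4 = 5.
In row 2, 1 can only go at R2C2, so R2C2 = 1.
Cage m needs two cells with product 6; hence R1C2 = 6.
In row 3, 1 can only go at R3C6, so R3C6 = 1.
Column 6 now contains 1; hence R4C6 = 2.
In row 3, 2 can only go at R3C1, so R3C1 = 2.
In row 2, 2 can only go at R2C3, so R2C3 = 2.
The two cells of cage b must have quotient 2; hence R1C3 = 4.
Cage a needs product 10, leaving R5C2 = 2.
Cage k has product 60; hence R2C6 = 4.
Row 2 now contains 4; hence R2C5 = 6.
The 4 cells of cage i must have product 36; hence R5C5 = 1.
Cage i needs product 36; hence R6C5 = 2.
Row 2 already has 6, leaving R2C1 = 3.
Cage a needs product 10; hence R4C3 = 1.
1 is placed in row 5, so R5C3 = 5.
1 is placed in row 5, leaving R5C4 = 4.
Column 3 now contains 5, which forces R6C3 = 3.
The two cells of cage d must have sum 5; hence R6C4 = 1.
Row 6 now contains 3, leaving R6C6 = 6.
Column 3 now contains 5, leaving R3C3 = 6.
Cage g has sum 15, so R3C4 = 3.
Cage c has product 144, leaving R4C1 = 4.
Column 4 now contains 4, so R4C4 = 6.
Row 4 now contains 4, which forces R4C5 = 5.
Row 5 now contains 4; hence R5C1 = 6.
Column 6 now contains 6, which forces R5C6 = 3.
Column 1 now contains 4, which forces R6C1 = 5.
Row 6 now contains 5, which forces R6C2 = 4.
Column 5 now contains 5, so R1C5 = 3.
Column 6 now contains 3, which forces R1C6 = 5.
Row 3 now contains 3; hence R3C2 = 5.
Column 5 now contains 5; hence R3C5 = 4.
Row 4 already has 5, so R4C2 = 3.
Filled in: 1 6 4 2 3 5 / 3 1 2 5 6 4 / 2 5 6 3 4 1 / 4 3 1 6 5 2 / 6 2 5 4 1 3 / 5 4 3 1 2 6.

3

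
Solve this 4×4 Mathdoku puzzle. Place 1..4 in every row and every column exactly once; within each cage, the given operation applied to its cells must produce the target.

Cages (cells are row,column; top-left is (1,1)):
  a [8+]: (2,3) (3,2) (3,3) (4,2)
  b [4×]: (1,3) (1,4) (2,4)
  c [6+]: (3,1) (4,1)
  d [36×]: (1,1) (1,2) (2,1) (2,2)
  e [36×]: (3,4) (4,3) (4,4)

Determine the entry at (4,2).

Cage e needs product 36; hence (3,4) = 3.
Cage e needs product 36, which forces (4,3) = 3.
Cage e has product 36, which forces (4,4) = 4.
The 3 cells of cage b must have product 4, which forces (1,3) = 2.
Column 4 now contains 4; hence (1,4) = 1.
Cage b has product 4; hence (2,4) = 2.
Cage c needs two cells with sum 6; hence (3,1) = 4.
Row 3 already has 4, so (3,3) = 1.
4 is placed in row 4, which forces (4,1) = 2.
Row 4 already has 2, leaving (4,2) = 1.
Column 1 already has 4, leaving (1,1) = 3.
Cage d has product 36, leaving (1,2) = 4.
Cage d needs product 36, leaving (2,1) = 1.
The 4 cells of cage d must have product 36, which forces (2,2) = 3.
Column 3 now contains 1, which forces (2,3) = 4.
Row 3 now contains 1, which forces (3,2) = 2.
The full grid is 3 4 2 1 / 1 3 4 2 / 4 2 1 3 / 2 1 3 4.

1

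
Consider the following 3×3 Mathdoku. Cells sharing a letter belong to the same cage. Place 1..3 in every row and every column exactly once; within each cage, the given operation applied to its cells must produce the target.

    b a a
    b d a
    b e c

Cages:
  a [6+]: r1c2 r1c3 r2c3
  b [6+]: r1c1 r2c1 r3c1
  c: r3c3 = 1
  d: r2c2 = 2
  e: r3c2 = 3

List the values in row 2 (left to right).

D is a freebie, so r2c2 = 2.
Cage e is given, leaving r3c2 = 3.
C is a freebie, leaving r3c3 = 1.
3 is placed in column 2; hence r1c2 = 1.
Cage a has sum 6, leaving r1c3 = 2.
1 is placed in column 3, which forces r2c3 = 3.
Row 3 now contains 1; hence r3c1 = 2.
1 is placed in row 1, which forces r1c1 = 3.
Row 2 already has 3; hence r2c1 = 1.
Filled in: 3 1 2 / 1 2 3 / 2 3 1.

1 2 3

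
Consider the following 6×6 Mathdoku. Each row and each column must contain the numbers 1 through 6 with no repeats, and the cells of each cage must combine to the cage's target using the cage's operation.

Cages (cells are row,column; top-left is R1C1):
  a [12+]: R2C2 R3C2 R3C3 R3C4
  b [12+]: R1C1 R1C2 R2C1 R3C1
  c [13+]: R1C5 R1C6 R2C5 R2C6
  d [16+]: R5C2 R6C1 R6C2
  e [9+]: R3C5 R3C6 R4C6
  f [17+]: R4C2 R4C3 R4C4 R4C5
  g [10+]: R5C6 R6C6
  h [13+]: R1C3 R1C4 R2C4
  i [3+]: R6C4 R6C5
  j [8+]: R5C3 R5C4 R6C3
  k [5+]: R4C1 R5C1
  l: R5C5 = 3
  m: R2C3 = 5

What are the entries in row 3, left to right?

4 2 6 1 5 3

M is a freebie, leaving R2C3 = 5.
L is a freebie, which forces R5C5 = 3.
The only place for 3 in row 6 is R6C3.
The only place for 2 in row 5 is R5C1.
Cage k needs two cells with sum 5, which forces R4C1 = 3.
The only place for 1 in row 4 is R4C6.
Row 5 needs a 5, and only R5C2 is open for it.
Cage d has sum 16; hence R6C1 = 5.
Cage d needs sum 16, leaving R6C2 = 6.
Row 6 already has 6; hence R6C6 = 4.
Cage b needs sum 12, which forces R1C2 = 1.
4 is placed in column 6; hence R5C6 = 6.
In column 6, 5 can only go at R1C6, so R1C6 = 5.
Row 1 needs a 2, and only R1C5 is open for it.
Cage c needs sum 13, leaving R2C5 = 4.
The 4 cells of cage c must have sum 13, so R2C6 = 2.
Column 6 already has 2; hence R3C6 = 3.
Cage i's pair has sum 3, which forces R6C4 = 2.
2 is placed in column 5, which forces R6C5 = 1.
Row 2 already has 2, leaving R2C2 = 3.
Row 2 already has 3, which forces R2C4 = 6.
The 4 cells of cage a must have sum 12, which forces R3C2 = 2.
Column 4 now contains 6, leaving R3C4 = 1.
The 3 cells of cage e must have sum 9, so R3C5 = 5.
Column 2 now contains 2, so R4C2 = 4.
Row 4 now contains 4; hence R4C4 = 5.
Column 5 already has 5, so R4C5 = 6.
Column 4 already has 1, leaving R5C4 = 4.
Cage h has sum 13, so R1C3 = 4.
Column 4 now contains 4, which forces R1C4 = 3.
6 is placed in row 2; hence R2C1 = 1.
Row 3 now contains 1, leaving R3C3 = 6.
Row 4 now contains 6, so R4C3 = 2.
Row 5 already has 4, so R5C3 = 1.
Row 1 now contains 4, which forces R1C1 = 6.
Row 3 already has 6, which forces R3C1 = 4.
Filled in: 6 1 4 3 2 5 / 1 3 5 6 4 2 / 4 2 6 1 5 3 / 3 4 2 5 6 1 / 2 5 1 4 3 6 / 5 6 3 2 1 4.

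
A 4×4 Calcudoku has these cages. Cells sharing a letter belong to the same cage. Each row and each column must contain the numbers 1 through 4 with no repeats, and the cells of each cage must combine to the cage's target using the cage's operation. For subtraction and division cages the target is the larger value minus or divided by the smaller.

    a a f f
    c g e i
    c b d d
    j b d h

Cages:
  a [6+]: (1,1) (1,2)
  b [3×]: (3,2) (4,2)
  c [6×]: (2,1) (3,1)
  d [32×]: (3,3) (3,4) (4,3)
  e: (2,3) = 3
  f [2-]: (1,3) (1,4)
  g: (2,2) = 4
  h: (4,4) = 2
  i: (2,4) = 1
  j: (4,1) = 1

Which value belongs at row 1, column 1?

4

Cage g is given, which forces (2,2) = 4.
Cage e is a single given cell, leaving (2,3) = 3.
Cage i is given, which forces (2,4) = 1.
Cage d needs product 32; hence (3,3) = 2.
Cage d has product 32; hence (3,4) = 4.
Cage j is a single given cell, so (4,1) = 1.
Row 4 already has 1, which forces (4,2) = 3.
The 3 cells of cage d must have product 32, which forces (4,3) = 4.
Cage h is given; hence (4,4) = 2.
Cage a needs two cells with sum 6; hence (1,1) = 4.
Column 2 now contains 4, so (1,2) = 2.
Column 3 already has 4, which forces (1,3) = 1.
Column 4 already has 2, which forces (1,4) = 3.
Row 2 now contains 3, leaving (2,1) = 2.
2 is placed in row 3, which forces (3,1) = 3.
Column 2 already has 3, so (3,2) = 1.
Filled in: 4 2 1 3 / 2 4 3 1 / 3 1 2 4 / 1 3 4 2.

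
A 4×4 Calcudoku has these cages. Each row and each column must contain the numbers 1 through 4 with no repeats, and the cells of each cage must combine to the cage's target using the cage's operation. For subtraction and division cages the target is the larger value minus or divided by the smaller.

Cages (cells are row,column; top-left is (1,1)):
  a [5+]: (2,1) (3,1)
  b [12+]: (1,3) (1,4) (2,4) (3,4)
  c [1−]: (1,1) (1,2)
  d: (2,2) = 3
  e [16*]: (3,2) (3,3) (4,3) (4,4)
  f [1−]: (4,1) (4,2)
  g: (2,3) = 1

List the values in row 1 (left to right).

2 1 3 4

D is a freebie; hence (2,2) = 3.
G is a freebie, leaving (2,3) = 1.
Row 3 needs a 4, and only (3,3) is open for it.
Column 3 already has 4, leaving (1,3) = 3.
Cage e needs product 16, which forces (3,2) = 2.
Cage b has sum 12, which forces (3,4) = 3.
Column 3 already has 4, so (4,3) = 2.
The 4 cells of cage e must have product 16, leaving (4,4) = 1.
Cage c's pair has difference 1; hence (1,1) = 2.
Cage c's pair has difference 1, which forces (1,2) = 1.
Row 1 now contains 2, so (1,4) = 4.
Cage a's pair has sum 5; hence (2,1) = 4.
Column 4 now contains 4, leaving (2,4) = 2.
Row 3 already has 3, leaving (3,1) = 1.
Row 4 now contains 1, leaving (4,1) = 3.
Row 4 now contains 1, so (4,2) = 4.
The full grid is 2 1 3 4 / 4 3 1 2 / 1 2 4 3 / 3 4 2 1.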